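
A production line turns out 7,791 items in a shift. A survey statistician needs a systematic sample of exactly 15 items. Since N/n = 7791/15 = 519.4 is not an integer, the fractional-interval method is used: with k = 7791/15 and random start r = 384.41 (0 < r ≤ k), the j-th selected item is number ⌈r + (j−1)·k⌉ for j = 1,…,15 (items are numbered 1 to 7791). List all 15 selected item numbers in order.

j=1: r + 0k = 384.41 → ⌈·⌉ = 385
j=2: r + 1k = 903.81 → ⌈·⌉ = 904
j=3: r + 2k = 1423.21 → ⌈·⌉ = 1424
j=4: r + 3k = 1942.61 → ⌈·⌉ = 1943
j=5: r + 4k = 2462.01 → ⌈·⌉ = 2463
j=6: r + 5k = 2981.41 → ⌈·⌉ = 2982
j=7: r + 6k = 3500.81 → ⌈·⌉ = 3501
j=8: r + 7k = 4020.21 → ⌈·⌉ = 4021
j=9: r + 8k = 4539.61 → ⌈·⌉ = 4540
j=10: r + 9k = 5059.01 → ⌈·⌉ = 5060
j=11: r + 10k = 5578.41 → ⌈·⌉ = 5579
j=12: r + 11k = 6097.81 → ⌈·⌉ = 6098
j=13: r + 12k = 6617.21 → ⌈·⌉ = 6618
j=14: r + 13k = 7136.61 → ⌈·⌉ = 7137
j=15: r + 14k = 7656.01 → ⌈·⌉ = 7657

385, 904, 1424, 1943, 2463, 2982, 3501, 4021, 4540, 5060, 5579, 6098, 6618, 7137, 7657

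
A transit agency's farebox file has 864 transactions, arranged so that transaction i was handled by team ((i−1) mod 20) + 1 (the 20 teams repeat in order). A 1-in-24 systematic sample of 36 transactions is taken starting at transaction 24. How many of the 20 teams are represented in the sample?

Consecutive selections differ by k = 24, so their team numbers differ by 24 mod 20 = 4.
gcd(24, 20) = 4, so the sample visits 20/4 = 5 distinct residues mod 20.
Start 24 is team 4; the teams hit are 4, 8, 12, 16, 20.

5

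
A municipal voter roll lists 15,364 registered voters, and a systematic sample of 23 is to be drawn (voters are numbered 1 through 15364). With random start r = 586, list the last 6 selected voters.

k = N/n = 15364/23 = 668
18th selection = 586 + 17×668 = 11942
19th: 11942 + 668 = 12610
20th: 12610 + 668 = 13278
21st: 13278 + 668 = 13946
22nd: 13946 + 668 = 14614
23rd: 14614 + 668 = 15282

11942, 12610, 13278, 13946, 14614, 15282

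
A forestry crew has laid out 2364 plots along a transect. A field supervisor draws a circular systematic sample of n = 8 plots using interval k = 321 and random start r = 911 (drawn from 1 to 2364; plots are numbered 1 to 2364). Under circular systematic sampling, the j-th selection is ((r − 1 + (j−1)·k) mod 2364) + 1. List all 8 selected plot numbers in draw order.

911, 1232, 1553, 1874, 2195, 152, 473, 794

Selection 1: 911
Selection 2: 911 + 321 = 1232
Selection 3: 1232 + 321 = 1553
Selection 4: 1553 + 321 = 1874
Selection 5: 1874 + 321 = 2195
Selection 6: 2195 + 321 = 2516 → 2516 − 2364 = 152
Selection 7: 152 + 321 = 473
Selection 8: 473 + 321 = 794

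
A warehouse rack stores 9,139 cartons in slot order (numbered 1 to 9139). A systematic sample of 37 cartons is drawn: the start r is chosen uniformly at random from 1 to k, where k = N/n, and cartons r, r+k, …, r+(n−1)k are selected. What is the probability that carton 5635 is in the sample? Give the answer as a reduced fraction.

k = 9139/37 = 247.
Carton 5635 is selected iff r ≡ 5635 (mod 247); exactly one such r in {1,…,247}.
Inclusion probability = 1/247.

1/247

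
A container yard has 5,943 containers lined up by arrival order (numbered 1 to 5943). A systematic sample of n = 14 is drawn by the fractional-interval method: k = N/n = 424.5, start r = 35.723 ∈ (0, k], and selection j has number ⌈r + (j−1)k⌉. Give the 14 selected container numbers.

36, 461, 885, 1310, 1734, 2159, 2583, 3008, 3432, 3857, 4281, 4706, 5130, 5555

j=1: r + 0k = 35.723 → ⌈·⌉ = 36
j=2: r + 1k = 460.223 → ⌈·⌉ = 461
j=3: r + 2k = 884.723 → ⌈·⌉ = 885
j=4: r + 3k = 1309.223 → ⌈·⌉ = 1310
j=5: r + 4k = 1733.723 → ⌈·⌉ = 1734
j=6: r + 5k = 2158.223 → ⌈·⌉ = 2159
j=7: r + 6k = 2582.723 → ⌈·⌉ = 2583
j=8: r + 7k = 3007.223 → ⌈·⌉ = 3008
j=9: r + 8k = 3431.723 → ⌈·⌉ = 3432
j=10: r + 9k = 3856.223 → ⌈·⌉ = 3857
j=11: r + 10k = 4280.723 → ⌈·⌉ = 4281
j=12: r + 11k = 4705.223 → ⌈·⌉ = 4706
j=13: r + 12k = 5129.723 → ⌈·⌉ = 5130
j=14: r + 13k = 5554.223 → ⌈·⌉ = 5555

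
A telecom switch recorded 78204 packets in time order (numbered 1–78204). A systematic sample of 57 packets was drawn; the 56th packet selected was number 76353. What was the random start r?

k = 78204/57 = 1372
r = 76353 − (56−1)×1372 = 76353 − 75460 = 893

893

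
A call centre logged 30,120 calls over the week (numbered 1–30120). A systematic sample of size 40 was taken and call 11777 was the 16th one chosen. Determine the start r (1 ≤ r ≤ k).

482

k = 30120/40 = 753
r = 11777 − (16−1)×753 = 11777 − 11295 = 482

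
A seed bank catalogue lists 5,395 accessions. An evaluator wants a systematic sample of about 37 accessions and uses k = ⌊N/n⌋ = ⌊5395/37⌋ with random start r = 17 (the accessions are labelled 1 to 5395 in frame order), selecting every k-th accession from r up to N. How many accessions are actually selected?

38

k = ⌊5395/37⌋ = 145
Achieved size = ⌊(5395 − 17)/145⌋ + 1 = ⌊5378/145⌋ + 1 = 37 + 1 = 38
(last selection: 17 + 37×145 = 5382 ≤ 5395; next would be 5527 > 5395)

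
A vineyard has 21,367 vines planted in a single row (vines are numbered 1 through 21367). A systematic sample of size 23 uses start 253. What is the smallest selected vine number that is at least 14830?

k = 21367/23 = 929
Steps past start: ⌈(14830 − 253)/929⌉ = ⌈14577/929⌉ = 16
Selected vine: 253 + 16×929 = 15117

15117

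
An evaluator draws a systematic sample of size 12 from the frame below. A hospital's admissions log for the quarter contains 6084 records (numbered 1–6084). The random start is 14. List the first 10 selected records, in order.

k = N/n = 6084/12 = 507
record 1: 14
record 2: 14 + 507 = 521
record 3: 521 + 507 = 1028
record 4: 1028 + 507 = 1535
record 5: 1535 + 507 = 2042
record 6: 2042 + 507 = 2549
record 7: 2549 + 507 = 3056
record 8: 3056 + 507 = 3563
record 9: 3563 + 507 = 4070
record 10: 4070 + 507 = 4577

14, 521, 1028, 1535, 2042, 2549, 3056, 3563, 4070, 4577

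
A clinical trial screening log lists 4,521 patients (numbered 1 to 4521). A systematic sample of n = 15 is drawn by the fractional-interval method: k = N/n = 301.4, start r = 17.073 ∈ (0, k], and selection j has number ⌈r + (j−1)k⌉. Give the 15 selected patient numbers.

18, 319, 620, 922, 1223, 1525, 1826, 2127, 2429, 2730, 3032, 3333, 3634, 3936, 4237

j=1: r + 0k = 17.073 → ⌈·⌉ = 18
j=2: r + 1k = 318.473 → ⌈·⌉ = 319
j=3: r + 2k = 619.873 → ⌈·⌉ = 620
j=4: r + 3k = 921.273 → ⌈·⌉ = 922
j=5: r + 4k = 1222.673 → ⌈·⌉ = 1223
j=6: r + 5k = 1524.073 → ⌈·⌉ = 1525
j=7: r + 6k = 1825.473 → ⌈·⌉ = 1826
j=8: r + 7k = 2126.873 → ⌈·⌉ = 2127
j=9: r + 8k = 2428.273 → ⌈·⌉ = 2429
j=10: r + 9k = 2729.673 → ⌈·⌉ = 2730
j=11: r + 10k = 3031.073 → ⌈·⌉ = 3032
j=12: r + 11k = 3332.473 → ⌈·⌉ = 3333
j=13: r + 12k = 3633.873 → ⌈·⌉ = 3634
j=14: r + 13k = 3935.273 → ⌈·⌉ = 3936
j=15: r + 14k = 4236.673 → ⌈·⌉ = 4237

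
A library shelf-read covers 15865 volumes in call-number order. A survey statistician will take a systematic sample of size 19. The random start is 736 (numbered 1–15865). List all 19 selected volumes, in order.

736, 1571, 2406, 3241, 4076, 4911, 5746, 6581, 7416, 8251, 9086, 9921, 10756, 11591, 12426, 13261, 14096, 14931, 15766

k = N/n = 15865/19 = 835
volume 1: 736
volume 2: 736 + 835 = 1571
volume 3: 1571 + 835 = 2406
volume 4: 2406 + 835 = 3241
volume 5: 3241 + 835 = 4076
volume 6: 4076 + 835 = 4911
volume 7: 4911 + 835 = 5746
volume 8: 5746 + 835 = 6581
volume 9: 6581 + 835 = 7416
volume 10: 7416 + 835 = 8251
volume 11: 8251 + 835 = 9086
volume 12: 9086 + 835 = 9921
volume 13: 9921 + 835 = 10756
volume 14: 10756 + 835 = 11591
volume 15: 11591 + 835 = 12426
volume 16: 12426 + 835 = 13261
volume 17: 13261 + 835 = 14096
volume 18: 14096 + 835 = 14931
volume 19: 14931 + 835 = 15766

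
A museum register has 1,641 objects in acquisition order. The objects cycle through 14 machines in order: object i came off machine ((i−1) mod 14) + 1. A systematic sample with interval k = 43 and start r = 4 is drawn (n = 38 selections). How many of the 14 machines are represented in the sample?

Consecutive selections differ by k = 43, so their machine numbers differ by 43 mod 14 = 1.
gcd(43, 14) = 1, so the sample visits 14/1 = 14 distinct residues mod 14.
Start 4 is machine 4; the machines hit are 1, 2, 3, 4, 5, 6, 7, 8, 9, 10, 11, 12, 13, 14.

14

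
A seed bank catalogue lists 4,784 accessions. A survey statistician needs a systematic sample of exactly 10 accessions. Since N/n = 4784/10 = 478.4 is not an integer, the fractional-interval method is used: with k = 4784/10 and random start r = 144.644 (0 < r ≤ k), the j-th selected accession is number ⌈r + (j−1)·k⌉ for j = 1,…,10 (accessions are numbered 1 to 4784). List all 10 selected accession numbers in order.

145, 624, 1102, 1580, 2059, 2537, 3016, 3494, 3972, 4451

j=1: r + 0k = 144.644 → ⌈·⌉ = 145
j=2: r + 1k = 623.044 → ⌈·⌉ = 624
j=3: r + 2k = 1101.444 → ⌈·⌉ = 1102
j=4: r + 3k = 1579.844 → ⌈·⌉ = 1580
j=5: r + 4k = 2058.244 → ⌈·⌉ = 2059
j=6: r + 5k = 2536.644 → ⌈·⌉ = 2537
j=7: r + 6k = 3015.044 → ⌈·⌉ = 3016
j=8: r + 7k = 3493.444 → ⌈·⌉ = 3494
j=9: r + 8k = 3971.844 → ⌈·⌉ = 3972
j=10: r + 9k = 4450.244 → ⌈·⌉ = 4451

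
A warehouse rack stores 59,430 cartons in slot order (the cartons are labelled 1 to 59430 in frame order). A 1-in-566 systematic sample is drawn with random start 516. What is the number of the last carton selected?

k = 566
105th selection = r + (105−1)·k = 516 + 104×566 = 516 + 58864 = 59380

59380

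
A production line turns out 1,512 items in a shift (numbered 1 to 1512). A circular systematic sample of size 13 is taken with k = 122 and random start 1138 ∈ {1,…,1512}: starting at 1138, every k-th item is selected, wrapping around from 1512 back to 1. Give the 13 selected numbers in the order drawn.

Selection 1: 1138
Selection 2: 1138 + 122 = 1260
Selection 3: 1260 + 122 = 1382
Selection 4: 1382 + 122 = 1504
Selection 5: 1504 + 122 = 1626 → 1626 − 1512 = 114
Selection 6: 114 + 122 = 236
Selection 7: 236 + 122 = 358
Selection 8: 358 + 122 = 480
Selection 9: 480 + 122 = 602
Selection 10: 602 + 122 = 724
Selection 11: 724 + 122 = 846
Selection 12: 846 + 122 = 968
Selection 13: 968 + 122 = 1090

1138, 1260, 1382, 1504, 114, 236, 358, 480, 602, 724, 846, 968, 1090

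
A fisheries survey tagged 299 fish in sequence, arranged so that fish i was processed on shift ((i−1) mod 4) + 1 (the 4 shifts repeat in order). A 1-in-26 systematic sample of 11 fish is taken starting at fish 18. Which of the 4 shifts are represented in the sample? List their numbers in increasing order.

Consecutive selections differ by k = 26, so their shift numbers differ by 26 mod 4 = 2.
gcd(26, 4) = 2, so the sample visits 4/2 = 2 distinct residues mod 4.
Start 18 is shift 2; the shifts hit are 2, 4.

2, 4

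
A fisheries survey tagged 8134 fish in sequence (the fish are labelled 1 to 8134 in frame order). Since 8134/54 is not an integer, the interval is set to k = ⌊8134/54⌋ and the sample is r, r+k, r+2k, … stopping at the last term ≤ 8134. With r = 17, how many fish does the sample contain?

55

k = ⌊8134/54⌋ = 150
Achieved size = ⌊(8134 − 17)/150⌋ + 1 = ⌊8117/150⌋ + 1 = 54 + 1 = 55
(last selection: 17 + 54×150 = 8117 ≤ 8134; next would be 8267 > 8134)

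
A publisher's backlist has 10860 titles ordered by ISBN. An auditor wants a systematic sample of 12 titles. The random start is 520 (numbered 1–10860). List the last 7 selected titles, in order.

k = N/n = 10860/12 = 905
6th selection = 520 + 5×905 = 5045
7th: 5045 + 905 = 5950
8th: 5950 + 905 = 6855
9th: 6855 + 905 = 7760
10th: 7760 + 905 = 8665
11th: 8665 + 905 = 9570
12th: 9570 + 905 = 10475

5045, 5950, 6855, 7760, 8665, 9570, 10475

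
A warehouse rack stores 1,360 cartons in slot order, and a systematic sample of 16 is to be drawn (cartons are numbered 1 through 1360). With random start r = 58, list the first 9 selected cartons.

k = N/n = 1360/16 = 85
carton 1: 58
carton 2: 58 + 85 = 143
carton 3: 143 + 85 = 228
carton 4: 228 + 85 = 313
carton 5: 313 + 85 = 398
carton 6: 398 + 85 = 483
carton 7: 483 + 85 = 568
carton 8: 568 + 85 = 653
carton 9: 653 + 85 = 738

58, 143, 228, 313, 398, 483, 568, 653, 738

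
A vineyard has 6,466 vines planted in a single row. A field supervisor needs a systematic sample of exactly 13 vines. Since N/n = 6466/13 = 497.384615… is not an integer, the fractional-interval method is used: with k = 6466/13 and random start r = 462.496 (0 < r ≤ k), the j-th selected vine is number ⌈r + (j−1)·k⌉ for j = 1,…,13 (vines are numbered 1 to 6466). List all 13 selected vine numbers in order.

463, 960, 1458, 1955, 2453, 2950, 3447, 3945, 4442, 4939, 5437, 5934, 6432

j=1: r + 0k = 462.496 → ⌈·⌉ = 463
j=2: r + 1k = 959.880615… → ⌈·⌉ = 960
j=3: r + 2k = 1457.265230… → ⌈·⌉ = 1458
j=4: r + 3k = 1954.649846… → ⌈·⌉ = 1955
j=5: r + 4k = 2452.034461… → ⌈·⌉ = 2453
j=6: r + 5k = 2949.419076… → ⌈·⌉ = 2950
j=7: r + 6k = 3446.803692… → ⌈·⌉ = 3447
j=8: r + 7k = 3944.188307… → ⌈·⌉ = 3945
j=9: r + 8k = 4441.572923… → ⌈·⌉ = 4442
j=10: r + 9k = 4938.957538… → ⌈·⌉ = 4939
j=11: r + 10k = 5436.342153… → ⌈·⌉ = 5437
j=12: r + 11k = 5933.726769… → ⌈·⌉ = 5934
j=13: r + 12k = 6431.111384… → ⌈·⌉ = 6432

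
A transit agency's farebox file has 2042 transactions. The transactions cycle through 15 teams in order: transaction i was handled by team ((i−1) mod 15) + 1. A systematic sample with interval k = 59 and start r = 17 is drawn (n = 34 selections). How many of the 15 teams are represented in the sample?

Consecutive selections differ by k = 59, so their team numbers differ by 59 mod 15 = 14.
gcd(59, 15) = 1, so the sample visits 15/1 = 15 distinct residues mod 15.
Start 17 is team 2; the teams hit are 1, 2, 3, 4, 5, 6, 7, 8, 9, 10, 11, 12, 13, 14, 15.

15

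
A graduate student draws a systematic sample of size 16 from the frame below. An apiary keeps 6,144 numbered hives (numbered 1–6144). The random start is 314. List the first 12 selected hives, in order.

k = N/n = 6144/16 = 384
hive 1: 314
hive 2: 314 + 384 = 698
hive 3: 698 + 384 = 1082
hive 4: 1082 + 384 = 1466
hive 5: 1466 + 384 = 1850
hive 6: 1850 + 384 = 2234
hive 7: 2234 + 384 = 2618
hive 8: 2618 + 384 = 3002
hive 9: 3002 + 384 = 3386
hive 10: 3386 + 384 = 3770
hive 11: 3770 + 384 = 4154
hive 12: 4154 + 384 = 4538

314, 698, 1082, 1466, 1850, 2234, 2618, 3002, 3386, 3770, 4154, 4538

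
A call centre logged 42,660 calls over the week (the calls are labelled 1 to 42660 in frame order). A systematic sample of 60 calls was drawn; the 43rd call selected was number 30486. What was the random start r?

624

k = 42660/60 = 711
r = 30486 − (43−1)×711 = 30486 − 29862 = 624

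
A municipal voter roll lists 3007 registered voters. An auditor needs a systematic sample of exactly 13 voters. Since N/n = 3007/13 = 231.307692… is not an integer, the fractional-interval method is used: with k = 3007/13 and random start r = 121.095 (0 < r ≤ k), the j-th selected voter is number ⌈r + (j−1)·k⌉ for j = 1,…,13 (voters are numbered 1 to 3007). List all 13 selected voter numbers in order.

j=1: r + 0k = 121.095 → ⌈·⌉ = 122
j=2: r + 1k = 352.402692… → ⌈·⌉ = 353
j=3: r + 2k = 583.710384… → ⌈·⌉ = 584
j=4: r + 3k = 815.018076… → ⌈·⌉ = 816
j=5: r + 4k = 1046.325769… → ⌈·⌉ = 1047
j=6: r + 5k = 1277.633461… → ⌈·⌉ = 1278
j=7: r + 6k = 1508.941153… → ⌈·⌉ = 1509
j=8: r + 7k = 1740.248846… → ⌈·⌉ = 1741
j=9: r + 8k = 1971.556538… → ⌈·⌉ = 1972
j=10: r + 9k = 2202.864230… → ⌈·⌉ = 2203
j=11: r + 10k = 2434.171923… → ⌈·⌉ = 2435
j=12: r + 11k = 2665.479615… → ⌈·⌉ = 2666
j=13: r + 12k = 2896.787307… → ⌈·⌉ = 2897

122, 353, 584, 816, 1047, 1278, 1509, 1741, 1972, 2203, 2435, 2666, 2897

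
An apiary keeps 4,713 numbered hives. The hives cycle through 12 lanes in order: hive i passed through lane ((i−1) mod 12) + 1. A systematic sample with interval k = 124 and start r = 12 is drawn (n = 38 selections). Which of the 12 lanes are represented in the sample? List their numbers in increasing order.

4, 8, 12

Consecutive selections differ by k = 124, so their lane numbers differ by 124 mod 12 = 4.
gcd(124, 12) = 4, so the sample visits 12/4 = 3 distinct residues mod 12.
Start 12 is lane 12; the lanes hit are 4, 8, 12.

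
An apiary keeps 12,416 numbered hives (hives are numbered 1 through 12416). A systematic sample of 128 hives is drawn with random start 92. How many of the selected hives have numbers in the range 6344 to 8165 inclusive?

k = 12416/128 = 97
First selection ≥ 6344: 92 + ⌈(6344−92)/97⌉·97 = 92 + 65×97 = 6397
Last selection ≤ 8165: 92 + ⌊(8165−92)/97⌋·97 = 92 + 83×97 = 8143
Count = 83 − 65 + 1 = 19

19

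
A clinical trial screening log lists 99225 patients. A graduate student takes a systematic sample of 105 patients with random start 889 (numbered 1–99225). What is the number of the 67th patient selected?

k = 99225/105 = 945
67th selection = r + (67−1)·k = 889 + 66×945 = 889 + 62370 = 63259

63259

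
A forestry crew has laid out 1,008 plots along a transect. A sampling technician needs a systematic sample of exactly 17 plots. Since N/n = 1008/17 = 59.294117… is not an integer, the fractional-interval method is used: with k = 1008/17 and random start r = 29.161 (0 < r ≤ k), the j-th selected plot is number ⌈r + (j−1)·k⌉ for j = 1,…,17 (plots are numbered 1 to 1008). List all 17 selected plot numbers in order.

30, 89, 148, 208, 267, 326, 385, 445, 504, 563, 623, 682, 741, 800, 860, 919, 978

j=1: r + 0k = 29.161 → ⌈·⌉ = 30
j=2: r + 1k = 88.455117… → ⌈·⌉ = 89
j=3: r + 2k = 147.749235… → ⌈·⌉ = 148
j=4: r + 3k = 207.043352… → ⌈·⌉ = 208
j=5: r + 4k = 266.337470… → ⌈·⌉ = 267
j=6: r + 5k = 325.631588… → ⌈·⌉ = 326
j=7: r + 6k = 384.925705… → ⌈·⌉ = 385
j=8: r + 7k = 444.219823… → ⌈·⌉ = 445
j=9: r + 8k = 503.513941… → ⌈·⌉ = 504
j=10: r + 9k = 562.808058… → ⌈·⌉ = 563
j=11: r + 10k = 622.102176… → ⌈·⌉ = 623
j=12: r + 11k = 681.396294… → ⌈·⌉ = 682
j=13: r + 12k = 740.690411… → ⌈·⌉ = 741
j=14: r + 13k = 799.984529… → ⌈·⌉ = 800
j=15: r + 14k = 859.278647… → ⌈·⌉ = 860
j=16: r + 15k = 918.572764… → ⌈·⌉ = 919
j=17: r + 16k = 977.866882… → ⌈·⌉ = 978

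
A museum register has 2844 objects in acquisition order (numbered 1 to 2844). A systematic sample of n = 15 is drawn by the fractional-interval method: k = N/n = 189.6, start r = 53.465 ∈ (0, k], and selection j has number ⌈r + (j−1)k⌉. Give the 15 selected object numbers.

j=1: r + 0k = 53.465 → ⌈·⌉ = 54
j=2: r + 1k = 243.065 → ⌈·⌉ = 244
j=3: r + 2k = 432.665 → ⌈·⌉ = 433
j=4: r + 3k = 622.265 → ⌈·⌉ = 623
j=5: r + 4k = 811.865 → ⌈·⌉ = 812
j=6: r + 5k = 1001.465 → ⌈·⌉ = 1002
j=7: r + 6k = 1191.065 → ⌈·⌉ = 1192
j=8: r + 7k = 1380.665 → ⌈·⌉ = 1381
j=9: r + 8k = 1570.265 → ⌈·⌉ = 1571
j=10: r + 9k = 1759.865 → ⌈·⌉ = 1760
j=11: r + 10k = 1949.465 → ⌈·⌉ = 1950
j=12: r + 11k = 2139.065 → ⌈·⌉ = 2140
j=13: r + 12k = 2328.665 → ⌈·⌉ = 2329
j=14: r + 13k = 2518.265 → ⌈·⌉ = 2519
j=15: r + 14k = 2707.865 → ⌈·⌉ = 2708

54, 244, 433, 623, 812, 1002, 1192, 1381, 1571, 1760, 1950, 2140, 2329, 2519, 2708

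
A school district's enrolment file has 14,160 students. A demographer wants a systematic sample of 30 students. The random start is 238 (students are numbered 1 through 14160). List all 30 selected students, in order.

238, 710, 1182, 1654, 2126, 2598, 3070, 3542, 4014, 4486, 4958, 5430, 5902, 6374, 6846, 7318, 7790, 8262, 8734, 9206, 9678, 10150, 10622, 11094, 11566, 12038, 12510, 12982, 13454, 13926

k = N/n = 14160/30 = 472
student 1: 238
student 2: 238 + 472 = 710
student 3: 710 + 472 = 1182
student 4: 1182 + 472 = 1654
student 5: 1654 + 472 = 2126
student 6: 2126 + 472 = 2598
student 7: 2598 + 472 = 3070
student 8: 3070 + 472 = 3542
student 9: 3542 + 472 = 4014
student 10: 4014 + 472 = 4486
student 11: 4486 + 472 = 4958
student 12: 4958 + 472 = 5430
student 13: 5430 + 472 = 5902
student 14: 5902 + 472 = 6374
student 15: 6374 + 472 = 6846
student 16: 6846 + 472 = 7318
student 17: 7318 + 472 = 7790
student 18: 7790 + 472 = 8262
student 19: 8262 + 472 = 8734
student 20: 8734 + 472 = 9206
student 21: 9206 + 472 = 9678
student 22: 9678 + 472 = 10150
student 23: 10150 + 472 = 10622
student 24: 10622 + 472 = 11094
student 25: 11094 + 472 = 11566
student 26: 11566 + 472 = 12038
student 27: 12038 + 472 = 12510
student 28: 12510 + 472 = 12982
student 29: 12982 + 472 = 13454
student 30: 13454 + 472 = 13926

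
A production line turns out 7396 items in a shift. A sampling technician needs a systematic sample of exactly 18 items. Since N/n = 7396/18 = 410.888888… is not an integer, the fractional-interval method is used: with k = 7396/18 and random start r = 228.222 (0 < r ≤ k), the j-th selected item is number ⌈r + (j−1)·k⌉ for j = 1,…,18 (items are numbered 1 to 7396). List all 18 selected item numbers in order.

j=1: r + 0k = 228.222 → ⌈·⌉ = 229
j=2: r + 1k = 639.110888… → ⌈·⌉ = 640
j=3: r + 2k = 1049.999777… → ⌈·⌉ = 1050
j=4: r + 3k = 1460.888666… → ⌈·⌉ = 1461
j=5: r + 4k = 1871.777555… → ⌈·⌉ = 1872
j=6: r + 5k = 2282.666444… → ⌈·⌉ = 2283
j=7: r + 6k = 2693.555333… → ⌈·⌉ = 2694
j=8: r + 7k = 3104.444222… → ⌈·⌉ = 3105
j=9: r + 8k = 3515.333111… → ⌈·⌉ = 3516
j=10: r + 9k = 3926.222 → ⌈·⌉ = 3927
j=11: r + 10k = 4337.110888… → ⌈·⌉ = 4338
j=12: r + 11k = 4747.999777… → ⌈·⌉ = 4748
j=13: r + 12k = 5158.888666… → ⌈·⌉ = 5159
j=14: r + 13k = 5569.777555… → ⌈·⌉ = 5570
j=15: r + 14k = 5980.666444… → ⌈·⌉ = 5981
j=16: r + 15k = 6391.555333… → ⌈·⌉ = 6392
j=17: r + 16k = 6802.444222… → ⌈·⌉ = 6803
j=18: r + 17k = 7213.333111… → ⌈·⌉ = 7214

229, 640, 1050, 1461, 1872, 2283, 2694, 3105, 3516, 3927, 4338, 4748, 5159, 5570, 5981, 6392, 6803, 7214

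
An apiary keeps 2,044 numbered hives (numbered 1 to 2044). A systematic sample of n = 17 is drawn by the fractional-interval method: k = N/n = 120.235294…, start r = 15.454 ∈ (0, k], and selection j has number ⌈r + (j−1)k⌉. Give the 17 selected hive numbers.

16, 136, 256, 377, 497, 617, 737, 858, 978, 1098, 1218, 1339, 1459, 1579, 1699, 1819, 1940

j=1: r + 0k = 15.454 → ⌈·⌉ = 16
j=2: r + 1k = 135.689294… → ⌈·⌉ = 136
j=3: r + 2k = 255.924588… → ⌈·⌉ = 256
j=4: r + 3k = 376.159882… → ⌈·⌉ = 377
j=5: r + 4k = 496.395176… → ⌈·⌉ = 497
j=6: r + 5k = 616.630470… → ⌈·⌉ = 617
j=7: r + 6k = 736.865764… → ⌈·⌉ = 737
j=8: r + 7k = 857.101058… → ⌈·⌉ = 858
j=9: r + 8k = 977.336352… → ⌈·⌉ = 978
j=10: r + 9k = 1097.571647… → ⌈·⌉ = 1098
j=11: r + 10k = 1217.806941… → ⌈·⌉ = 1218
j=12: r + 11k = 1338.042235… → ⌈·⌉ = 1339
j=13: r + 12k = 1458.277529… → ⌈·⌉ = 1459
j=14: r + 13k = 1578.512823… → ⌈·⌉ = 1579
j=15: r + 14k = 1698.748117… → ⌈·⌉ = 1699
j=16: r + 15k = 1818.983411… → ⌈·⌉ = 1819
j=17: r + 16k = 1939.218705… → ⌈·⌉ = 1940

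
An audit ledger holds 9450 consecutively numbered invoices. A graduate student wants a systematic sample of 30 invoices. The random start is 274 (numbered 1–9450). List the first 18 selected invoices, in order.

274, 589, 904, 1219, 1534, 1849, 2164, 2479, 2794, 3109, 3424, 3739, 4054, 4369, 4684, 4999, 5314, 5629

k = N/n = 9450/30 = 315
invoice 1: 274
invoice 2: 274 + 315 = 589
invoice 3: 589 + 315 = 904
invoice 4: 904 + 315 = 1219
invoice 5: 1219 + 315 = 1534
invoice 6: 1534 + 315 = 1849
invoice 7: 1849 + 315 = 2164
invoice 8: 2164 + 315 = 2479
invoice 9: 2479 + 315 = 2794
invoice 10: 2794 + 315 = 3109
invoice 11: 3109 + 315 = 3424
invoice 12: 3424 + 315 = 3739
invoice 13: 3739 + 315 = 4054
invoice 14: 4054 + 315 = 4369
invoice 15: 4369 + 315 = 4684
invoice 16: 4684 + 315 = 4999
invoice 17: 4999 + 315 = 5314
invoice 18: 5314 + 315 = 5629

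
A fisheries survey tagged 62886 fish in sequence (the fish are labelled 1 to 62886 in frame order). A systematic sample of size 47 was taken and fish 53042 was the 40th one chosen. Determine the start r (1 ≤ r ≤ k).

k = 62886/47 = 1338
r = 53042 − (40−1)×1338 = 53042 − 52182 = 860

860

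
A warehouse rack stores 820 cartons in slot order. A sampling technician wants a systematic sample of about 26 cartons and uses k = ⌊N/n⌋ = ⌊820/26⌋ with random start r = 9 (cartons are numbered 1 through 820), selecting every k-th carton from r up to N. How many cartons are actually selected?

k = ⌊820/26⌋ = 31
Achieved size = ⌊(820 − 9)/31⌋ + 1 = ⌊811/31⌋ + 1 = 26 + 1 = 27
(last selection: 9 + 26×31 = 815 ≤ 820; next would be 846 > 820)

27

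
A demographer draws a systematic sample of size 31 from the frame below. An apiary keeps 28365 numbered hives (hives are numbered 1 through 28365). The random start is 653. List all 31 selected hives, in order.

653, 1568, 2483, 3398, 4313, 5228, 6143, 7058, 7973, 8888, 9803, 10718, 11633, 12548, 13463, 14378, 15293, 16208, 17123, 18038, 18953, 19868, 20783, 21698, 22613, 23528, 24443, 25358, 26273, 27188, 28103

k = N/n = 28365/31 = 915
hive 1: 653
hive 2: 653 + 915 = 1568
hive 3: 1568 + 915 = 2483
hive 4: 2483 + 915 = 3398
hive 5: 3398 + 915 = 4313
hive 6: 4313 + 915 = 5228
hive 7: 5228 + 915 = 6143
hive 8: 6143 + 915 = 7058
hive 9: 7058 + 915 = 7973
hive 10: 7973 + 915 = 8888
hive 11: 8888 + 915 = 9803
hive 12: 9803 + 915 = 10718
hive 13: 10718 + 915 = 11633
hive 14: 11633 + 915 = 12548
hive 15: 12548 + 915 = 13463
hive 16: 13463 + 915 = 14378
hive 17: 14378 + 915 = 15293
hive 18: 15293 + 915 = 16208
hive 19: 16208 + 915 = 17123
hive 20: 17123 + 915 = 18038
hive 21: 18038 + 915 = 18953
hive 22: 18953 + 915 = 19868
hive 23: 19868 + 915 = 20783
hive 24: 20783 + 915 = 21698
hive 25: 21698 + 915 = 22613
hive 26: 22613 + 915 = 23528
hive 27: 23528 + 915 = 24443
hive 28: 24443 + 915 = 25358
hive 29: 25358 + 915 = 26273
hive 30: 26273 + 915 = 27188
hive 31: 27188 + 915 = 28103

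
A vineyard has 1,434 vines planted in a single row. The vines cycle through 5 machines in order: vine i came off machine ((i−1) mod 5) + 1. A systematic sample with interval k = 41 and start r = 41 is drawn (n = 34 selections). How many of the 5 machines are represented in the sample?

Consecutive selections differ by k = 41, so their machine numbers differ by 41 mod 5 = 1.
gcd(41, 5) = 1, so the sample visits 5/1 = 5 distinct residues mod 5.
Start 41 is machine 1; the machines hit are 1, 2, 3, 4, 5.

5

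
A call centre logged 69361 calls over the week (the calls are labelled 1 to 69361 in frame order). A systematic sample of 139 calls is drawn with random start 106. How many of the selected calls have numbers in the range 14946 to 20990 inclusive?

k = 69361/139 = 499
First selection ≥ 14946: 106 + ⌈(14946−106)/499⌉·499 = 106 + 30×499 = 15076
Last selection ≤ 20990: 106 + ⌊(20990−106)/499⌋·499 = 106 + 41×499 = 20565
Count = 41 − 30 + 1 = 12

12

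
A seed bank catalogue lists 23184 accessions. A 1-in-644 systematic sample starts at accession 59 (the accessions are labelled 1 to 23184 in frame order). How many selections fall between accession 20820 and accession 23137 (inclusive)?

k = 644
First selection ≥ 20820: 59 + ⌈(20820−59)/644⌉·644 = 59 + 33×644 = 21311
Last selection ≤ 23137: 59 + ⌊(23137−59)/644⌋·644 = 59 + 35×644 = 22599
Count = 35 − 33 + 1 = 3

3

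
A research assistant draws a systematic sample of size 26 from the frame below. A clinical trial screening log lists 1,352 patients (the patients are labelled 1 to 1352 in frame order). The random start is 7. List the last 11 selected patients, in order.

787, 839, 891, 943, 995, 1047, 1099, 1151, 1203, 1255, 1307

k = N/n = 1352/26 = 52
16th selection = 7 + 15×52 = 787
17th: 787 + 52 = 839
18th: 839 + 52 = 891
19th: 891 + 52 = 943
20th: 943 + 52 = 995
21st: 995 + 52 = 1047
22nd: 1047 + 52 = 1099
23rd: 1099 + 52 = 1151
24th: 1151 + 52 = 1203
25th: 1203 + 52 = 1255
26th: 1255 + 52 = 1307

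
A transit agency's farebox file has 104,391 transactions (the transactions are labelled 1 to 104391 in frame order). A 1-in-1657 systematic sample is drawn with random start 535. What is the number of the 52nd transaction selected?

k = 1657
52nd selection = r + (52−1)·k = 535 + 51×1657 = 535 + 84507 = 85042

85042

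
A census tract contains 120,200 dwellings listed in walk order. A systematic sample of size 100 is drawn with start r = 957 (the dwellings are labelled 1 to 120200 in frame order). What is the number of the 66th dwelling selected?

79087

k = 120200/100 = 1202
66th selection = r + (66−1)·k = 957 + 65×1202 = 957 + 78130 = 79087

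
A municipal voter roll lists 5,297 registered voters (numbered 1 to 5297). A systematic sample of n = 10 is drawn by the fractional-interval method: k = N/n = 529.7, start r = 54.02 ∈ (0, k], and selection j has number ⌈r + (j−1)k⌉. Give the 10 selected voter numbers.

55, 584, 1114, 1644, 2173, 2703, 3233, 3762, 4292, 4822

j=1: r + 0k = 54.02 → ⌈·⌉ = 55
j=2: r + 1k = 583.72 → ⌈·⌉ = 584
j=3: r + 2k = 1113.42 → ⌈·⌉ = 1114
j=4: r + 3k = 1643.12 → ⌈·⌉ = 1644
j=5: r + 4k = 2172.82 → ⌈·⌉ = 2173
j=6: r + 5k = 2702.52 → ⌈·⌉ = 2703
j=7: r + 6k = 3232.22 → ⌈·⌉ = 3233
j=8: r + 7k = 3761.92 → ⌈·⌉ = 3762
j=9: r + 8k = 4291.62 → ⌈·⌉ = 4292
j=10: r + 9k = 4821.32 → ⌈·⌉ = 4822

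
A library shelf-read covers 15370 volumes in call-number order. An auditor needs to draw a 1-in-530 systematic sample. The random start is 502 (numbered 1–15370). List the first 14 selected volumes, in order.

502, 1032, 1562, 2092, 2622, 3152, 3682, 4212, 4742, 5272, 5802, 6332, 6862, 7392

volume 1: 502
volume 2: 502 + 530 = 1032
volume 3: 1032 + 530 = 1562
volume 4: 1562 + 530 = 2092
volume 5: 2092 + 530 = 2622
volume 6: 2622 + 530 = 3152
volume 7: 3152 + 530 = 3682
volume 8: 3682 + 530 = 4212
volume 9: 4212 + 530 = 4742
volume 10: 4742 + 530 = 5272
volume 11: 5272 + 530 = 5802
volume 12: 5802 + 530 = 6332
volume 13: 6332 + 530 = 6862
volume 14: 6862 + 530 = 7392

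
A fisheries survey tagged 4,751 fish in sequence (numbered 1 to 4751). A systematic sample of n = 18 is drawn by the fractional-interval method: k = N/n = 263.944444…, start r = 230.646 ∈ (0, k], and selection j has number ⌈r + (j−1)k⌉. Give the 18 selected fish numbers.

j=1: r + 0k = 230.646 → ⌈·⌉ = 231
j=2: r + 1k = 494.590444… → ⌈·⌉ = 495
j=3: r + 2k = 758.534888… → ⌈·⌉ = 759
j=4: r + 3k = 1022.479333… → ⌈·⌉ = 1023
j=5: r + 4k = 1286.423777… → ⌈·⌉ = 1287
j=6: r + 5k = 1550.368222… → ⌈·⌉ = 1551
j=7: r + 6k = 1814.312666… → ⌈·⌉ = 1815
j=8: r + 7k = 2078.257111… → ⌈·⌉ = 2079
j=9: r + 8k = 2342.201555… → ⌈·⌉ = 2343
j=10: r + 9k = 2606.146 → ⌈·⌉ = 2607
j=11: r + 10k = 2870.090444… → ⌈·⌉ = 2871
j=12: r + 11k = 3134.034888… → ⌈·⌉ = 3135
j=13: r + 12k = 3397.979333… → ⌈·⌉ = 3398
j=14: r + 13k = 3661.923777… → ⌈·⌉ = 3662
j=15: r + 14k = 3925.868222… → ⌈·⌉ = 3926
j=16: r + 15k = 4189.812666… → ⌈·⌉ = 4190
j=17: r + 16k = 4453.757111… → ⌈·⌉ = 4454
j=18: r + 17k = 4717.701555… → ⌈·⌉ = 4718

231, 495, 759, 1023, 1287, 1551, 1815, 2079, 2343, 2607, 2871, 3135, 3398, 3662, 3926, 4190, 4454, 4718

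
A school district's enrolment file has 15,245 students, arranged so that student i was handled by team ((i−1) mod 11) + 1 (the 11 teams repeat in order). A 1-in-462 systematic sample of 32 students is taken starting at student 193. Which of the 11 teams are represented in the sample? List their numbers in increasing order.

Consecutive selections differ by k = 462, so their team numbers differ by 462 mod 11 = 0.
gcd(462, 11) = 11, so the sample visits 11/11 = 1 distinct residues mod 11.
Start 193 is team 6; the teams hit are 6.

6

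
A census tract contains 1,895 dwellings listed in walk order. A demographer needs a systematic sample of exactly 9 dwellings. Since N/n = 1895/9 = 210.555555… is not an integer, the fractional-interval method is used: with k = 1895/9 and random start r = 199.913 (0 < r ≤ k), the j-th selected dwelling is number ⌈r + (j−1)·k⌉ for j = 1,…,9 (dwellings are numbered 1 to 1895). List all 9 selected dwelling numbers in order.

j=1: r + 0k = 199.913 → ⌈·⌉ = 200
j=2: r + 1k = 410.468555… → ⌈·⌉ = 411
j=3: r + 2k = 621.024111… → ⌈·⌉ = 622
j=4: r + 3k = 831.579666… → ⌈·⌉ = 832
j=5: r + 4k = 1042.135222… → ⌈·⌉ = 1043
j=6: r + 5k = 1252.690777… → ⌈·⌉ = 1253
j=7: r + 6k = 1463.246333… → ⌈·⌉ = 1464
j=8: r + 7k = 1673.801888… → ⌈·⌉ = 1674
j=9: r + 8k = 1884.357444… → ⌈·⌉ = 1885

200, 411, 622, 832, 1043, 1253, 1464, 1674, 1885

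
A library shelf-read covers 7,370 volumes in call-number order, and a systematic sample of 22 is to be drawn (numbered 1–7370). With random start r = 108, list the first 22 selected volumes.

k = N/n = 7370/22 = 335
volume 1: 108
volume 2: 108 + 335 = 443
volume 3: 443 + 335 = 778
volume 4: 778 + 335 = 1113
volume 5: 1113 + 335 = 1448
volume 6: 1448 + 335 = 1783
volume 7: 1783 + 335 = 2118
volume 8: 2118 + 335 = 2453
volume 9: 2453 + 335 = 2788
volume 10: 2788 + 335 = 3123
volume 11: 3123 + 335 = 3458
volume 12: 3458 + 335 = 3793
volume 13: 3793 + 335 = 4128
volume 14: 4128 + 335 = 4463
volume 15: 4463 + 335 = 4798
volume 16: 4798 + 335 = 5133
volume 17: 5133 + 335 = 5468
volume 18: 5468 + 335 = 5803
volume 19: 5803 + 335 = 6138
volume 20: 6138 + 335 = 6473
volume 21: 6473 + 335 = 6808
volume 22: 6808 + 335 = 7143

108, 443, 778, 1113, 1448, 1783, 2118, 2453, 2788, 3123, 3458, 3793, 4128, 4463, 4798, 5133, 5468, 5803, 6138, 6473, 6808, 7143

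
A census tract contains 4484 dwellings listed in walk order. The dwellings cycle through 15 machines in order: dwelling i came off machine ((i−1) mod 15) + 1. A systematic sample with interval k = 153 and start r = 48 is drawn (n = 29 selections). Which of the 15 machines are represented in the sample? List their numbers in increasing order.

3, 6, 9, 12, 15

Consecutive selections differ by k = 153, so their machine numbers differ by 153 mod 15 = 3.
gcd(153, 15) = 3, so the sample visits 15/3 = 5 distinct residues mod 15.
Start 48 is machine 3; the machines hit are 3, 6, 9, 12, 15.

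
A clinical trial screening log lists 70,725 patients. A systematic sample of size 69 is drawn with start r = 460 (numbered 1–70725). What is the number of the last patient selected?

k = 70725/69 = 1025
69th selection = r + (69−1)·k = 460 + 68×1025 = 460 + 69700 = 70160

70160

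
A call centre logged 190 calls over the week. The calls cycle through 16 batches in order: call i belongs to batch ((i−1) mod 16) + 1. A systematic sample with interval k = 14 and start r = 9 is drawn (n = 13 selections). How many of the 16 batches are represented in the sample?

8

Consecutive selections differ by k = 14, so their batch numbers differ by 14 mod 16 = 14.
gcd(14, 16) = 2, so the sample visits 16/2 = 8 distinct residues mod 16.
Start 9 is batch 9; the batches hit are 1, 3, 5, 7, 9, 11, 13, 15.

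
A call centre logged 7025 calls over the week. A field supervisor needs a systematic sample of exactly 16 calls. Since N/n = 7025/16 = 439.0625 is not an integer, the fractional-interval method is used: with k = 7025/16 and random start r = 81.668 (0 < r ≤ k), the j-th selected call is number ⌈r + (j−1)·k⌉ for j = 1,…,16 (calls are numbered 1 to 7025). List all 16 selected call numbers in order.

j=1: r + 0k = 81.668 → ⌈·⌉ = 82
j=2: r + 1k = 520.7305 → ⌈·⌉ = 521
j=3: r + 2k = 959.793 → ⌈·⌉ = 960
j=4: r + 3k = 1398.8555 → ⌈·⌉ = 1399
j=5: r + 4k = 1837.918 → ⌈·⌉ = 1838
j=6: r + 5k = 2276.9805 → ⌈·⌉ = 2277
j=7: r + 6k = 2716.043 → ⌈·⌉ = 2717
j=8: r + 7k = 3155.1055 → ⌈·⌉ = 3156
j=9: r + 8k = 3594.168 → ⌈·⌉ = 3595
j=10: r + 9k = 4033.2305 → ⌈·⌉ = 4034
j=11: r + 10k = 4472.293 → ⌈·⌉ = 4473
j=12: r + 11k = 4911.3555 → ⌈·⌉ = 4912
j=13: r + 12k = 5350.418 → ⌈·⌉ = 5351
j=14: r + 13k = 5789.4805 → ⌈·⌉ = 5790
j=15: r + 14k = 6228.543 → ⌈·⌉ = 6229
j=16: r + 15k = 6667.6055 → ⌈·⌉ = 6668

82, 521, 960, 1399, 1838, 2277, 2717, 3156, 3595, 4034, 4473, 4912, 5351, 5790, 6229, 6668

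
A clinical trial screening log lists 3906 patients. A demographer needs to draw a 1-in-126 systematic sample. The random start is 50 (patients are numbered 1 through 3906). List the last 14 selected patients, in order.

2192, 2318, 2444, 2570, 2696, 2822, 2948, 3074, 3200, 3326, 3452, 3578, 3704, 3830

18th selection = 50 + 17×126 = 2192
19th: 2192 + 126 = 2318
20th: 2318 + 126 = 2444
21st: 2444 + 126 = 2570
22nd: 2570 + 126 = 2696
23rd: 2696 + 126 = 2822
24th: 2822 + 126 = 2948
25th: 2948 + 126 = 3074
26th: 3074 + 126 = 3200
27th: 3200 + 126 = 3326
28th: 3326 + 126 = 3452
29th: 3452 + 126 = 3578
30th: 3578 + 126 = 3704
31st: 3704 + 126 = 3830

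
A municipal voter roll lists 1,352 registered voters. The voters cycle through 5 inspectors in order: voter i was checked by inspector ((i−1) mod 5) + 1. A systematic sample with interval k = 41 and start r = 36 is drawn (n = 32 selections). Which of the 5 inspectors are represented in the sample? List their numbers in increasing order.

Consecutive selections differ by k = 41, so their inspector numbers differ by 41 mod 5 = 1.
gcd(41, 5) = 1, so the sample visits 5/1 = 5 distinct residues mod 5.
Start 36 is inspector 1; the inspectors hit are 1, 2, 3, 4, 5.

1, 2, 3, 4, 5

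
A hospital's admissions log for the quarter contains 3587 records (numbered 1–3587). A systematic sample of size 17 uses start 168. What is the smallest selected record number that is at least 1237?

1434

k = 3587/17 = 211
Steps past start: ⌈(1237 − 168)/211⌉ = ⌈1069/211⌉ = 6
Selected record: 168 + 6×211 = 1434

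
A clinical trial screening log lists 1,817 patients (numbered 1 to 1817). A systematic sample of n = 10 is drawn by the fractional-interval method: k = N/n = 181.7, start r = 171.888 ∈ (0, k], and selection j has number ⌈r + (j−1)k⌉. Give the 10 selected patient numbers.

172, 354, 536, 717, 899, 1081, 1263, 1444, 1626, 1808

j=1: r + 0k = 171.888 → ⌈·⌉ = 172
j=2: r + 1k = 353.588 → ⌈·⌉ = 354
j=3: r + 2k = 535.288 → ⌈·⌉ = 536
j=4: r + 3k = 716.988 → ⌈·⌉ = 717
j=5: r + 4k = 898.688 → ⌈·⌉ = 899
j=6: r + 5k = 1080.388 → ⌈·⌉ = 1081
j=7: r + 6k = 1262.088 → ⌈·⌉ = 1263
j=8: r + 7k = 1443.788 → ⌈·⌉ = 1444
j=9: r + 8k = 1625.488 → ⌈·⌉ = 1626
j=10: r + 9k = 1807.188 → ⌈·⌉ = 1808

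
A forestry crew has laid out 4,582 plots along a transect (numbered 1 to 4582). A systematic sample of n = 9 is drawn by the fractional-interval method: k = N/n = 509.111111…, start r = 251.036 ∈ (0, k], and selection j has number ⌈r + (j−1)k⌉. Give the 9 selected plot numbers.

252, 761, 1270, 1779, 2288, 2797, 3306, 3815, 4324

j=1: r + 0k = 251.036 → ⌈·⌉ = 252
j=2: r + 1k = 760.147111… → ⌈·⌉ = 761
j=3: r + 2k = 1269.258222… → ⌈·⌉ = 1270
j=4: r + 3k = 1778.369333… → ⌈·⌉ = 1779
j=5: r + 4k = 2287.480444… → ⌈·⌉ = 2288
j=6: r + 5k = 2796.591555… → ⌈·⌉ = 2797
j=7: r + 6k = 3305.702666… → ⌈·⌉ = 3306
j=8: r + 7k = 3814.813777… → ⌈·⌉ = 3815
j=9: r + 8k = 4323.924888… → ⌈·⌉ = 4324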